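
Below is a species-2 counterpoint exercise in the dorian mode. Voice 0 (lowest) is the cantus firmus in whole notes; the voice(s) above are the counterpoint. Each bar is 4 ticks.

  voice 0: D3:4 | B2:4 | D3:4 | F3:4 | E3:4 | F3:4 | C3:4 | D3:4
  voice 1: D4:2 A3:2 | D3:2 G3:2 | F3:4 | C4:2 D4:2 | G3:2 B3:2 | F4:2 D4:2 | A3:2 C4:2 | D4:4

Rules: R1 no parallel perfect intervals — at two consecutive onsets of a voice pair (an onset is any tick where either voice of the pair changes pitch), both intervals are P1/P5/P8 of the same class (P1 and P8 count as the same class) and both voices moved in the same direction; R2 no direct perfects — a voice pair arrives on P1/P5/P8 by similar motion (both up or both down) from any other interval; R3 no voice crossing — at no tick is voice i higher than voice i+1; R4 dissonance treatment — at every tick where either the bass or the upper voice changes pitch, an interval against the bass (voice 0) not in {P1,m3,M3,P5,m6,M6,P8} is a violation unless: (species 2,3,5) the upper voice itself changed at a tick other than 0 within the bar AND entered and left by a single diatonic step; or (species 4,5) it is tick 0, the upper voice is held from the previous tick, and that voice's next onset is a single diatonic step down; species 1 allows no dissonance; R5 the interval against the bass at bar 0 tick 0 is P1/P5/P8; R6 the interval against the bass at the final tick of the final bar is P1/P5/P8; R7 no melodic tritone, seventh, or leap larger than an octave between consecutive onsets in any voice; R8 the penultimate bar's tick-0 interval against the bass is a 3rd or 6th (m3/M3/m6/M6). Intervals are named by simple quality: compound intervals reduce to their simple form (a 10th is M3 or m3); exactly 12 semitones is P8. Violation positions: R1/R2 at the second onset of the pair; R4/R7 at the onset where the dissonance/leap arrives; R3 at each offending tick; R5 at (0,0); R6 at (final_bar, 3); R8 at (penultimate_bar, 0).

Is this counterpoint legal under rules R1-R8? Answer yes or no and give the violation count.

bar 0: v0=D3 v1=D4 (P8)
bar 1: v0=B2 v1=D3 (m3)
bar 2: v0=D3 v1=F3 (m3)
bar 3: v0=F3 v1=C4 (P5)
bar 4: v0=E3 v1=G3 (m3)
bar 5: v0=F3 v1=F4 (P8)
bar 6: v0=C3 v1=A3 (M6)
bar 7: v0=D3 v1=D4 (P8)
  R2 @ bar3.0: D3/F3 m3 -> F3/C4 P5 similar
  R2 @ bar5.0: E3/B3 P5 -> F3/F4 P8 similar
  R7 @ bar5.0: B3->F4 leap 6st
  R1 @ bar7.0: C3/C4 P8 -> D3/D4 P8 similar

No (4 violations)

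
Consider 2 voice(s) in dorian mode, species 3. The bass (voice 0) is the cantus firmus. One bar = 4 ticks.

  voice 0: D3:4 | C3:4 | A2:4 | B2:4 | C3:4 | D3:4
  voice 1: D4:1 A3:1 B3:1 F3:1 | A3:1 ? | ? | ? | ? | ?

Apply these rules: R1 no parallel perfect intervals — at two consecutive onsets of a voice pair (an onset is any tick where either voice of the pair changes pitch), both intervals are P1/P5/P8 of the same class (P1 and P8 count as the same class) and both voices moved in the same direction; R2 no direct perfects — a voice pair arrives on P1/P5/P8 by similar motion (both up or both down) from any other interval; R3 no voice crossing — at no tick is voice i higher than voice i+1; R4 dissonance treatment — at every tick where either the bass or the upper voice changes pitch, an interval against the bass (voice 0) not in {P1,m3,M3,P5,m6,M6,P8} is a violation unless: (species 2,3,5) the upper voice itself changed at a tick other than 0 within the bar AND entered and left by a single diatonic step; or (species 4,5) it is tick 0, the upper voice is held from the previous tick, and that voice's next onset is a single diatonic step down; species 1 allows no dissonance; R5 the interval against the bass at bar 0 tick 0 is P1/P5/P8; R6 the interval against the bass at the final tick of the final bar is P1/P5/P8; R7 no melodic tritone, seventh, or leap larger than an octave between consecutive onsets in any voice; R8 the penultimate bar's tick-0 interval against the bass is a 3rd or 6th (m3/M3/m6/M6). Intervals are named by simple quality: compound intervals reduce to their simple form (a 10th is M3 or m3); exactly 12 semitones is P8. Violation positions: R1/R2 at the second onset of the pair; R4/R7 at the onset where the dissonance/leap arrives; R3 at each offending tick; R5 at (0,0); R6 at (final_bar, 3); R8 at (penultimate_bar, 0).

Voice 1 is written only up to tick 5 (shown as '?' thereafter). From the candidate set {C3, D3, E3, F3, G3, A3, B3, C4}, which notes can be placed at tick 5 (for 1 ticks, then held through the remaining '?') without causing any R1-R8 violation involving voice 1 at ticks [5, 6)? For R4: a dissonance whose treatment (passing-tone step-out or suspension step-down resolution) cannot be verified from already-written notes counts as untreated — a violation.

{A3, C3, C4, E3, G3}

C3: legal
D3: violates R4
E3: legal
F3: violates R4
G3: legal
A3: legal
B3: violates R4
C4: legal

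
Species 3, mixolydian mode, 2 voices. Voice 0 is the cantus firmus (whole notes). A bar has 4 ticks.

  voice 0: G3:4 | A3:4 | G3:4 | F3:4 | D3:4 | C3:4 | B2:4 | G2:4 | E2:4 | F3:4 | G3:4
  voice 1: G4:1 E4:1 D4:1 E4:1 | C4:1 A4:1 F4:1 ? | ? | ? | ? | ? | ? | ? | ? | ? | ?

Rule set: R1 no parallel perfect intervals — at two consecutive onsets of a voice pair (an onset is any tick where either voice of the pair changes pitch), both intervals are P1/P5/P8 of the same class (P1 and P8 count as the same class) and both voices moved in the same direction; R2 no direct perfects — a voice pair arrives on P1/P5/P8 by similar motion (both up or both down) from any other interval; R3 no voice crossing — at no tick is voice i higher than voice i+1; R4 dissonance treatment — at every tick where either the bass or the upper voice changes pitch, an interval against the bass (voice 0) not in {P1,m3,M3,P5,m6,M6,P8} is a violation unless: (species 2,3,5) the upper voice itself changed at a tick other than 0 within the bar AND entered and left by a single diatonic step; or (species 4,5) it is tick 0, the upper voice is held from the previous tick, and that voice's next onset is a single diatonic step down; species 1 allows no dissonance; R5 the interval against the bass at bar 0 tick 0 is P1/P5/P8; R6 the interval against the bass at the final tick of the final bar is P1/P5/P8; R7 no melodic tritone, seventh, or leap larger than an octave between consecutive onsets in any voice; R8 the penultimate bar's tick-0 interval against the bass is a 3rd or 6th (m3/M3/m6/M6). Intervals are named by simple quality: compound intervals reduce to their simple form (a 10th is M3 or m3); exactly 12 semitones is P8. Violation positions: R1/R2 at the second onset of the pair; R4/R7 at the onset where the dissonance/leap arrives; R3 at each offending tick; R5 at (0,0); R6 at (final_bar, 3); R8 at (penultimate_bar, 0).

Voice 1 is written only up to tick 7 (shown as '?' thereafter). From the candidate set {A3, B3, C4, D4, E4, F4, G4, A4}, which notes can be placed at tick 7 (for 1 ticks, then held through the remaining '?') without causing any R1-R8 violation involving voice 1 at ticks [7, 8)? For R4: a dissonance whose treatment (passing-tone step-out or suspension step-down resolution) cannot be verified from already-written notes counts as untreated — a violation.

{A3, A4, C4, E4, F4}

A3: legal
B3: violates R4,R7
C4: legal
D4: violates R4
E4: legal
F4: legal
G4: violates R4
A4: legal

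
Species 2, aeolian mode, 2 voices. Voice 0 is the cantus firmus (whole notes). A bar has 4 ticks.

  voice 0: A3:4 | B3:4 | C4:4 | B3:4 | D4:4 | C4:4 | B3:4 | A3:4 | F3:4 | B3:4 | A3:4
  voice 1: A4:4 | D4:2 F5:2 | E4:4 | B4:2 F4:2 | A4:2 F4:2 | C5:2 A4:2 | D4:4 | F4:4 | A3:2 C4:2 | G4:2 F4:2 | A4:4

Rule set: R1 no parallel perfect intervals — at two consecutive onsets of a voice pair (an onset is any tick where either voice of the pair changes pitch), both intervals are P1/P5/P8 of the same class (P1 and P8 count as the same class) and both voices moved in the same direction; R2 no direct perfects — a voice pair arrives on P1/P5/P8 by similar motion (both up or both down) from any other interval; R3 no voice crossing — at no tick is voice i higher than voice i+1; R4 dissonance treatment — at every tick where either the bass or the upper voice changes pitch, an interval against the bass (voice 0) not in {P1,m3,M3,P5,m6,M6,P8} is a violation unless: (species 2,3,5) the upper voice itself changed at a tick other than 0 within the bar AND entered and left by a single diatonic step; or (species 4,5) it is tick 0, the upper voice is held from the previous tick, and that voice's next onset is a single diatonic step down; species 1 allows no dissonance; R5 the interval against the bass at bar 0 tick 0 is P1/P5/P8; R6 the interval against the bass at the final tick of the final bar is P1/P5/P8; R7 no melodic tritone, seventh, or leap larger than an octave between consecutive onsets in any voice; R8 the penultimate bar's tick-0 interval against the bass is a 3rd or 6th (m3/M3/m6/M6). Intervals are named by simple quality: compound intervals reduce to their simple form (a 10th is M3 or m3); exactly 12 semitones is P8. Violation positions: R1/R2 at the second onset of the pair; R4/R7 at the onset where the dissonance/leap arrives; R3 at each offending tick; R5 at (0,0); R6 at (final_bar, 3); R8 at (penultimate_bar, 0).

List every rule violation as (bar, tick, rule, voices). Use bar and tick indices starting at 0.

(1, 2, R4, (0, 1))
(1, 2, R7, (1,))
(2, 0, R7, (1,))
(3, 2, R4, (0, 1))
(3, 2, R7, (1,))
(4, 0, R2, (0, 1))
(9, 0, R7, (0,))
(9, 2, R4, (0, 1))

bar 0: v0=A3 v1=A4 downbeat P8
bar 1: v0=B3 v1=D4 downbeat m3
bar 2: v0=C4 v1=E4 downbeat M3
bar 3: v0=B3 v1=B4 downbeat P8
bar 4: v0=D4 v1=A4 downbeat P5
bar 5: v0=C4 v1=C5 downbeat P8
bar 6: v0=B3 v1=D4 downbeat m3
bar 7: v0=A3 v1=F4 downbeat m6
bar 8: v0=F3 v1=A3 downbeat M3
bar 9: v0=B3 v1=G4 downbeat m6
bar 10: v0=A3 v1=A4 downbeat P8
  -> R4 @ bar 1 tick 2 v(0, 1): B3/F5 TT untreated
  -> R7 @ bar 1 tick 2 v(1,): D4->F5 leap 15st
  -> R7 @ bar 2 tick 0 v(1,): F5->E4 leap 13st
  -> R4 @ bar 3 tick 2 v(0, 1): B3/F4 TT untreated
  -> R7 @ bar 3 tick 2 v(1,): B4->F4 leap 6st
  -> R2 @ bar 4 tick 0 v(0, 1): B3/F4 TT -> D4/A4 P5 similar
  -> R7 @ bar 9 tick 0 v(0,): F3->B3 leap 6st
  -> R4 @ bar 9 tick 2 v(0, 1): B3/F4 TT untreated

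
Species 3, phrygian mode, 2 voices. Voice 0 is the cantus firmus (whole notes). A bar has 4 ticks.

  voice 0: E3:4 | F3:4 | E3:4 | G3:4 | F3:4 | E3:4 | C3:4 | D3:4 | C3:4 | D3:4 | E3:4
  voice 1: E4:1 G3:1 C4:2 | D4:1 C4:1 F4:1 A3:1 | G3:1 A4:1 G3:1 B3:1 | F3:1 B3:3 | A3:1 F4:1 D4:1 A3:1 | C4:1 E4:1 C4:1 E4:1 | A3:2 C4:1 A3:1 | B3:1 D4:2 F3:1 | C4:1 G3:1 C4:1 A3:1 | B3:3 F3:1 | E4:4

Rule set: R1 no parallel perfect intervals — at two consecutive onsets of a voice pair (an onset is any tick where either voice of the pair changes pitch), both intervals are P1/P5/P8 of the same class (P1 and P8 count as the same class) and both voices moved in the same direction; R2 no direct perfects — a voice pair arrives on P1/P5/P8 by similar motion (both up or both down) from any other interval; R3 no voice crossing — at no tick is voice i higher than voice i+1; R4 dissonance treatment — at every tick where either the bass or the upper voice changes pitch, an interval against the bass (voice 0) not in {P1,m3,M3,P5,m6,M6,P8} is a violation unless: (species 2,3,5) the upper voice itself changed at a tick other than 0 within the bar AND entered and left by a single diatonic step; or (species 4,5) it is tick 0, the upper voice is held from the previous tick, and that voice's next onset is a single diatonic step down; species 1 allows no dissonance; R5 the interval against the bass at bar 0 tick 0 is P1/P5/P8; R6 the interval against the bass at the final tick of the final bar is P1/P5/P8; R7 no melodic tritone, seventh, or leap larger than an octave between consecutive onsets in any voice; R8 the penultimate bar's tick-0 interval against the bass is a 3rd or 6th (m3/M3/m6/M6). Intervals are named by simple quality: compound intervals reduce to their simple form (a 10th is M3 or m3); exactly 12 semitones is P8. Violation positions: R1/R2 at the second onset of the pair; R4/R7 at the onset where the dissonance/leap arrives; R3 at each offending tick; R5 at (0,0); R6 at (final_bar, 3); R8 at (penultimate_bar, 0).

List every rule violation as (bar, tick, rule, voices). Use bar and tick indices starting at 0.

bar 0: v0=E3 v1=E4 downbeat P8
bar 1: v0=F3 v1=D4 downbeat M6
bar 2: v0=E3 v1=G3 downbeat m3
bar 3: v0=G3 v1=F3 downbeat M2
bar 4: v0=F3 v1=A3 downbeat M3
bar 5: v0=E3 v1=C4 downbeat m6
bar 6: v0=C3 v1=A3 downbeat M6
bar 7: v0=D3 v1=B3 downbeat M6
bar 8: v0=C3 v1=C4 downbeat P8
bar 9: v0=D3 v1=B3 downbeat M6
bar 10: v0=E3 v1=E4 downbeat P8
  -> R4 @ bar 2 tick 1 v(0, 1): E3/A4 P4 untreated
  -> R7 @ bar 2 tick 1 v(1,): G3->A4 leap 14st
  -> R7 @ bar 2 tick 2 v(1,): A4->G3 leap 14st
  -> R3 @ bar 3 tick 0 v(0, 1): G3 above F3
  -> R4 @ bar 3 tick 0 v(0, 1): G3/F3 M2 untreated
  -> R7 @ bar 3 tick 0 v(1,): B3->F3 leap 6st
  -> R7 @ bar 3 tick 1 v(1,): F3->B3 leap 6st
  -> R7 @ bar 9 tick 3 v(1,): B3->F3 leap 6st
  -> R2 @ bar 10 tick 0 v(0, 1): D3/F3 m3 -> E3/E4 P8 similar
  -> R7 @ bar 10 tick 0 v(1,): F3->E4 leap 11st

(2, 1, R4, (0, 1))
(2, 1, R7, (1,))
(2, 2, R7, (1,))
(3, 0, R3, (0, 1))
(3, 0, R4, (0, 1))
(3, 0, R7, (1,))
(3, 1, R7, (1,))
(9, 3, R7, (1,))
(10, 0, R2, (0, 1))
(10, 0, R7, (1,))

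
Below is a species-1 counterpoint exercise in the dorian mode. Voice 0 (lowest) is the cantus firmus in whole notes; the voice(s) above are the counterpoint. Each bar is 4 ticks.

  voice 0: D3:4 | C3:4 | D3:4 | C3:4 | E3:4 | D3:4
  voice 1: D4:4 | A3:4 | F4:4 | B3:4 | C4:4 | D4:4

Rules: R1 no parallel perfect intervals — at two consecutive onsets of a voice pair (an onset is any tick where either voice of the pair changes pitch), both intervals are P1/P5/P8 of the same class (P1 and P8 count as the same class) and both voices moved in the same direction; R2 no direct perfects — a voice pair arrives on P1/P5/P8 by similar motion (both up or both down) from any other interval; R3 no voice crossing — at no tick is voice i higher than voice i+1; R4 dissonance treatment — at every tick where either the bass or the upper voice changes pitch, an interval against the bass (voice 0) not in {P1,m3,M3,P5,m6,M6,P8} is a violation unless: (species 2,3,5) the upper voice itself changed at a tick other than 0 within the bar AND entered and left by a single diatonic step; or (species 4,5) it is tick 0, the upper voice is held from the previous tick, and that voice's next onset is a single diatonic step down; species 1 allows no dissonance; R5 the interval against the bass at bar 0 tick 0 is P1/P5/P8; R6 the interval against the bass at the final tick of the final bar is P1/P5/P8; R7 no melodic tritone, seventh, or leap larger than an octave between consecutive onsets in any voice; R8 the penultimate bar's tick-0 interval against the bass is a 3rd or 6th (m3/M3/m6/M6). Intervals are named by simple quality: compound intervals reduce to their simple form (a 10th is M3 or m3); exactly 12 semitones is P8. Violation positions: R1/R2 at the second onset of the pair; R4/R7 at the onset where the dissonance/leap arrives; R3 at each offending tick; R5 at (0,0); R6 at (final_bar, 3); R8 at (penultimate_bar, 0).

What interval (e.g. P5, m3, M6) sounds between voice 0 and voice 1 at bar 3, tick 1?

M7

voice 0=C3 voice 1=B3 -> M7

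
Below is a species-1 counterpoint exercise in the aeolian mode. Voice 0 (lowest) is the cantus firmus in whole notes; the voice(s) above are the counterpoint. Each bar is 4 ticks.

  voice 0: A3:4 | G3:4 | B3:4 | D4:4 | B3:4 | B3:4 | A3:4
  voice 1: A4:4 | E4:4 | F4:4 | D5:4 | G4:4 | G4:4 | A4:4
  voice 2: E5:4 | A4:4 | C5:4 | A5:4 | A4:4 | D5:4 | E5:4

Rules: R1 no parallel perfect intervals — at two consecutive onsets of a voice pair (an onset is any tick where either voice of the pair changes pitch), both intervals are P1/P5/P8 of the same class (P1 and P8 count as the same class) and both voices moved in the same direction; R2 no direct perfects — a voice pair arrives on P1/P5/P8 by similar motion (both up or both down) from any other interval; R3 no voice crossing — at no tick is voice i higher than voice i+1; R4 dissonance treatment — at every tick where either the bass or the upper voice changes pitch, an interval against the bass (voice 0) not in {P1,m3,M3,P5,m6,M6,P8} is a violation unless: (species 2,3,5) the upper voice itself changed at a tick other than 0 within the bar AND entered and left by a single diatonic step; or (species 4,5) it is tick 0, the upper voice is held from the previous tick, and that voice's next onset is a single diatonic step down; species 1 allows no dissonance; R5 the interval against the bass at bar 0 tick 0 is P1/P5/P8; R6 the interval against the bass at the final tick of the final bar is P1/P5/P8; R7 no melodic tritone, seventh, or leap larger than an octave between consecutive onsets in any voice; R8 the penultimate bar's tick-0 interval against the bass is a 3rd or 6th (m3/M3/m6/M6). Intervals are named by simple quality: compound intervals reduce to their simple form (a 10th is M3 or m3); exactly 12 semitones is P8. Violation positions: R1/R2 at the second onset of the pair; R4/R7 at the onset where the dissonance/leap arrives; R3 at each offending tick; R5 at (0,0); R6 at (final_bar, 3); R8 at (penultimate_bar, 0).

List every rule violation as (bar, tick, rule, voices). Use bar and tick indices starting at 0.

(1, 0, R4, (0, 2))
(2, 0, R2, (1, 2))
(2, 0, R4, (0, 1))
(2, 0, R4, (0, 2))
(3, 0, R1, (1, 2))
(3, 0, R2, (0, 1))
(3, 0, R2, (0, 2))
(4, 0, R4, (0, 2))
(6, 0, R1, (1, 2))

bar 0: v0=A3 v1=A4 v2=E5 downbeat P5
bar 1: v0=G3 v1=E4 v2=A4 downbeat M2
bar 2: v0=B3 v1=F4 v2=C5 downbeat m2
bar 3: v0=D4 v1=D5 v2=A5 downbeat P5
bar 4: v0=B3 v1=G4 v2=A4 downbeat m7
bar 5: v0=B3 v1=G4 v2=D5 downbeat m3
bar 6: v0=A3 v1=A4 v2=E5 downbeat P5
  -> R4 @ bar 1 tick 0 v(0, 2): G3/A4 M2 untreated
  -> R2 @ bar 2 tick 0 v(1, 2): E4/A4 P4 -> F4/C5 P5 similar
  -> R4 @ bar 2 tick 0 v(0, 1): B3/F4 TT untreated
  -> R4 @ bar 2 tick 0 v(0, 2): B3/C5 m2 untreated
  -> R1 @ bar 3 tick 0 v(1, 2): F4/C5 P5 -> D5/A5 P5 similar
  -> R2 @ bar 3 tick 0 v(0, 1): B3/F4 TT -> D4/D5 P8 similar
  -> R2 @ bar 3 tick 0 v(0, 2): B3/C5 m2 -> D4/A5 P5 similar
  -> R4 @ bar 4 tick 0 v(0, 2): B3/A4 m7 untreated
  -> R1 @ bar 6 tick 0 v(1, 2): G4/D5 P5 -> A4/E5 P5 similar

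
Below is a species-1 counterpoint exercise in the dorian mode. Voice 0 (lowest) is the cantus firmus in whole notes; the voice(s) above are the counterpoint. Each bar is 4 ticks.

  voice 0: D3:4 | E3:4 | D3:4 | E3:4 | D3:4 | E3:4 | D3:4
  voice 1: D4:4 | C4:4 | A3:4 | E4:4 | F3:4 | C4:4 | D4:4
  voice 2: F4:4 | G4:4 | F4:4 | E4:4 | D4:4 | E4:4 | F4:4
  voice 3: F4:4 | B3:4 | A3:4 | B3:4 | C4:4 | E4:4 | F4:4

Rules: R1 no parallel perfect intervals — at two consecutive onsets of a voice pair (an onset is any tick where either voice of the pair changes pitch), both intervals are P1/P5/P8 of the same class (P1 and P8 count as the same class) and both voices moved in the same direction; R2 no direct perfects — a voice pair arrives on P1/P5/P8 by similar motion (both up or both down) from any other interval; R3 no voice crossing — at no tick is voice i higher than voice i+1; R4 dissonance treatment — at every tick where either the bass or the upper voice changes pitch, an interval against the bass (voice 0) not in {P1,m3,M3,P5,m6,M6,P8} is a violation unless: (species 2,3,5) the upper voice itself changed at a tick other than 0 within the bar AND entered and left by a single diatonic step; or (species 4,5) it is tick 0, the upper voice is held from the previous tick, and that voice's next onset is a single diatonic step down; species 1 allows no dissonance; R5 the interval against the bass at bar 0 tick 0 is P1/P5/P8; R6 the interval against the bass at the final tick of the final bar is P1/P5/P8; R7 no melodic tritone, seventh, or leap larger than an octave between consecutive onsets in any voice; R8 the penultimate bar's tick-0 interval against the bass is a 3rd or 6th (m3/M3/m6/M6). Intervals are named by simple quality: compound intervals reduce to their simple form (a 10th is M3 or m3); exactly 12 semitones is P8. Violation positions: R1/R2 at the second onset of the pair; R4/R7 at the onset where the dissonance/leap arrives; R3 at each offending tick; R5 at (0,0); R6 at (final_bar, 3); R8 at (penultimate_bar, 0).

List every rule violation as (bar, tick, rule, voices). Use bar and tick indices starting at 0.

(0, 0, R5, (0, 2))
(0, 0, R5, (0, 3))
(1, 0, R3, (2, 3))
(1, 0, R7, (3,))
(1, 1, R3, (2, 3))
(1, 2, R3, (2, 3))
(1, 3, R3, (2, 3))
(2, 0, R1, (0, 3))
(2, 0, R2, (0, 1))
(2, 0, R2, (1, 3))
(2, 0, R3, (2, 3))
(2, 1, R3, (2, 3))
(2, 2, R3, (2, 3))
(2, 3, R3, (2, 3))
(3, 0, R1, (0, 3))
(3, 0, R2, (0, 1))
(3, 0, R3, (2, 3))
(3, 1, R3, (2, 3))
(3, 2, R3, (2, 3))
(3, 3, R3, (2, 3))
(4, 0, R1, (0, 2))
(4, 0, R3, (2, 3))
(4, 0, R4, (0, 3))
(4, 0, R7, (1,))
(4, 1, R3, (2, 3))
(4, 2, R3, (2, 3))
(4, 3, R3, (2, 3))
(5, 0, R1, (0, 2))
(5, 0, R2, (0, 3))
(5, 0, R2, (2, 3))
(5, 0, R8, (0, 2))
(5, 0, R8, (0, 3))
(6, 0, R1, (2, 3))
(6, 3, R6, (0, 2))
(6, 3, R6, (0, 3))

bar 0: v0=D3 v1=D4 v2=F4 v3=F4 downbeat m3
bar 1: v0=E3 v1=C4 v2=G4 v3=B3 downbeat P5
bar 2: v0=D3 v1=A3 v2=F4 v3=A3 downbeat P5
bar 3: v0=E3 v1=E4 v2=E4 v3=B3 downbeat P5
bar 4: v0=D3 v1=F3 v2=D4 v3=C4 downbeat m7
bar 5: v0=E3 v1=C4 v2=E4 v3=E4 downbeat P8
bar 6: v0=D3 v1=D4 v2=F4 v3=F4 downbeat m3
  -> R5 @ bar 0 tick 0 v(0, 2): opens on m3
  -> R5 @ bar 0 tick 0 v(0, 3): opens on m3
  -> R3 @ bar 1 tick 0 v(2, 3): G4 above B3
  -> R7 @ bar 1 tick 0 v(3,): F4->B3 leap 6st
  -> R3 @ bar 1 tick 1 v(2, 3): G4 above B3
  -> R3 @ bar 1 tick 2 v(2, 3): G4 above B3
  -> R3 @ bar 1 tick 3 v(2, 3): G4 above B3
  -> R1 @ bar 2 tick 0 v(0, 3): E3/B3 P5 -> D3/A3 P5 similar
  -> R2 @ bar 2 tick 0 v(0, 1): E3/C4 m6 -> D3/A3 P5 similar
  -> R2 @ bar 2 tick 0 v(1, 3): C4/B3 m2 -> A3/A3 P1 similar
  -> R3 @ bar 2 tick 0 v(2, 3): F4 above A3
  -> R3 @ bar 2 tick 1 v(2, 3): F4 above A3
  -> R3 @ bar 2 tick 2 v(2, 3): F4 above A3
  -> R3 @ bar 2 tick 3 v(2, 3): F4 above A3
  -> R1 @ bar 3 tick 0 v(0, 3): D3/A3 P5 -> E3/B3 P5 similar
  -> R2 @ bar 3 tick 0 v(0, 1): D3/A3 P5 -> E3/E4 P8 similar
  -> R3 @ bar 3 tick 0 v(2, 3): E4 above B3
  -> R3 @ bar 3 tick 1 v(2, 3): E4 above B3
  -> R3 @ bar 3 tick 2 v(2, 3): E4 above B3
  -> R3 @ bar 3 tick 3 v(2, 3): E4 above B3
  -> R1 @ bar 4 tick 0 v(0, 2): E3/E4 P8 -> D3/D4 P8 similar
  -> R3 @ bar 4 tick 0 v(2, 3): D4 above C4
  -> R4 @ bar 4 tick 0 v(0, 3): D3/C4 m7 untreated
  -> R7 @ bar 4 tick 0 v(1,): E4->F3 leap 11st
  -> R3 @ bar 4 tick 1 v(2, 3): D4 above C4
  -> R3 @ bar 4 tick 2 v(2, 3): D4 above C4
  -> R3 @ bar 4 tick 3 v(2, 3): D4 above C4
  -> R1 @ bar 5 tick 0 v(0, 2): D3/D4 P8 -> E3/E4 P8 similar
  -> R2 @ bar 5 tick 0 v(0, 3): D3/C4 m7 -> E3/E4 P8 similar
  -> R2 @ bar 5 tick 0 v(2, 3): D4/C4 M2 -> E4/E4 P1 similar
  -> R8 @ bar 5 tick 0 v(0, 2): penult P8 not 3rd/6th
  -> R8 @ bar 5 tick 0 v(0, 3): penult P8 not 3rd/6th
  -> R1 @ bar 6 tick 0 v(2, 3): E4/E4 P1 -> F4/F4 P1 similar
  -> R6 @ bar 6 tick 3 v(0, 2): closes on m3
  -> R6 @ bar 6 tick 3 v(0, 3): closes on m3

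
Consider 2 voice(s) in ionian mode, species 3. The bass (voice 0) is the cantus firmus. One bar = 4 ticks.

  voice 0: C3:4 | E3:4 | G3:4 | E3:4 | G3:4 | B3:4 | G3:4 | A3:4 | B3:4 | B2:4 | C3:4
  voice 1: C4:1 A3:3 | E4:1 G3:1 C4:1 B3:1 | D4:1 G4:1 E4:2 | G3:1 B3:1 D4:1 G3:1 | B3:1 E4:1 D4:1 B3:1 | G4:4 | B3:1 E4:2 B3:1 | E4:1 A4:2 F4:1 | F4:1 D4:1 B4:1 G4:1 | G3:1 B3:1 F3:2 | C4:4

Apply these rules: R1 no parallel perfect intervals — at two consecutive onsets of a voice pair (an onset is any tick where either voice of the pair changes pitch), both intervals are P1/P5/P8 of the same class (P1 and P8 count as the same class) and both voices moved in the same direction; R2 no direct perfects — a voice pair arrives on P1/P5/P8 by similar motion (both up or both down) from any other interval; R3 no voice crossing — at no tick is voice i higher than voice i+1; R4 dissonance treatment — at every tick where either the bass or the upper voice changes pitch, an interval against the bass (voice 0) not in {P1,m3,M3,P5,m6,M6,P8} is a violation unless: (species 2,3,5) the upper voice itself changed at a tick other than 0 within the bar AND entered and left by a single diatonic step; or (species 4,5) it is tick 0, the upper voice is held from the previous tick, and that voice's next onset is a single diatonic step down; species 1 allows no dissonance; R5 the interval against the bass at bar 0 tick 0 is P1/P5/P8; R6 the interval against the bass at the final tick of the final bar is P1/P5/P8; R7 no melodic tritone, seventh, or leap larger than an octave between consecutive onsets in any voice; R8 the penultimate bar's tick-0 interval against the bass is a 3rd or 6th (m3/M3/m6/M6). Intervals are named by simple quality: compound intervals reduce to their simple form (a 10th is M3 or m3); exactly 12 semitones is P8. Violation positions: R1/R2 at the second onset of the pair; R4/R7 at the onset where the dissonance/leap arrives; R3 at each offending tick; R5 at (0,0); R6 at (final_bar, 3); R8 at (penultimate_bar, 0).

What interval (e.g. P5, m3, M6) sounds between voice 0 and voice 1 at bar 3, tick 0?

voice 0=E3 voice 1=G3 -> m3

m3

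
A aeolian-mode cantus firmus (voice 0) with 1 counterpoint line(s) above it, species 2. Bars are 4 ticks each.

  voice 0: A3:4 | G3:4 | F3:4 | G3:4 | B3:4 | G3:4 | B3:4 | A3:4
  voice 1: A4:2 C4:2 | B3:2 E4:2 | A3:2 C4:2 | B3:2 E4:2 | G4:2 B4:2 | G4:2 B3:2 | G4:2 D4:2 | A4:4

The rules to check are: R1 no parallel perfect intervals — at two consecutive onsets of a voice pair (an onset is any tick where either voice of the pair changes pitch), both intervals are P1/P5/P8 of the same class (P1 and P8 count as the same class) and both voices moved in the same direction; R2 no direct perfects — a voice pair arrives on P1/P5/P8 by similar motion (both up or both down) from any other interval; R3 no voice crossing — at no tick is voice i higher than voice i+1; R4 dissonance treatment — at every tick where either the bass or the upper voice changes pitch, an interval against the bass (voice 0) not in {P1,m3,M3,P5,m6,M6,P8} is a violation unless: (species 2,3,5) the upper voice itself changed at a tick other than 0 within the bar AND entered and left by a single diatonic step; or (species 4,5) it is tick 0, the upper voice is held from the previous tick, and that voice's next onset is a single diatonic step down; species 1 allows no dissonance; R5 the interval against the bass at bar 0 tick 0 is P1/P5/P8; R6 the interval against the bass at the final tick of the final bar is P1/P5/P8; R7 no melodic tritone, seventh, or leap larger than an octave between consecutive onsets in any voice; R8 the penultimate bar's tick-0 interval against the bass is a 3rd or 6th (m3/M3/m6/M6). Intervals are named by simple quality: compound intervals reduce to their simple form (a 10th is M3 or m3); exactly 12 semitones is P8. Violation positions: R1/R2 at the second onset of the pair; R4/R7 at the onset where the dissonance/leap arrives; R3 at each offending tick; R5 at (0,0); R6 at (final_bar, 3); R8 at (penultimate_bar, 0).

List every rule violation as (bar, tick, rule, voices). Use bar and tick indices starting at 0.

(5, 0, R1, (0, 1))

bar 0: v0=A3 v1=A4 downbeat P8
bar 1: v0=G3 v1=B3 downbeat M3
bar 2: v0=F3 v1=A3 downbeat M3
bar 3: v0=G3 v1=B3 downbeat M3
bar 4: v0=B3 v1=G4 downbeat m6
bar 5: v0=G3 v1=G4 downbeat P8
bar 6: v0=B3 v1=G4 downbeat m6
bar 7: v0=A3 v1=A4 downbeat P8
  -> R1 @ bar 5 tick 0 v(0, 1): B3/B4 P8 -> G3/G4 P8 similar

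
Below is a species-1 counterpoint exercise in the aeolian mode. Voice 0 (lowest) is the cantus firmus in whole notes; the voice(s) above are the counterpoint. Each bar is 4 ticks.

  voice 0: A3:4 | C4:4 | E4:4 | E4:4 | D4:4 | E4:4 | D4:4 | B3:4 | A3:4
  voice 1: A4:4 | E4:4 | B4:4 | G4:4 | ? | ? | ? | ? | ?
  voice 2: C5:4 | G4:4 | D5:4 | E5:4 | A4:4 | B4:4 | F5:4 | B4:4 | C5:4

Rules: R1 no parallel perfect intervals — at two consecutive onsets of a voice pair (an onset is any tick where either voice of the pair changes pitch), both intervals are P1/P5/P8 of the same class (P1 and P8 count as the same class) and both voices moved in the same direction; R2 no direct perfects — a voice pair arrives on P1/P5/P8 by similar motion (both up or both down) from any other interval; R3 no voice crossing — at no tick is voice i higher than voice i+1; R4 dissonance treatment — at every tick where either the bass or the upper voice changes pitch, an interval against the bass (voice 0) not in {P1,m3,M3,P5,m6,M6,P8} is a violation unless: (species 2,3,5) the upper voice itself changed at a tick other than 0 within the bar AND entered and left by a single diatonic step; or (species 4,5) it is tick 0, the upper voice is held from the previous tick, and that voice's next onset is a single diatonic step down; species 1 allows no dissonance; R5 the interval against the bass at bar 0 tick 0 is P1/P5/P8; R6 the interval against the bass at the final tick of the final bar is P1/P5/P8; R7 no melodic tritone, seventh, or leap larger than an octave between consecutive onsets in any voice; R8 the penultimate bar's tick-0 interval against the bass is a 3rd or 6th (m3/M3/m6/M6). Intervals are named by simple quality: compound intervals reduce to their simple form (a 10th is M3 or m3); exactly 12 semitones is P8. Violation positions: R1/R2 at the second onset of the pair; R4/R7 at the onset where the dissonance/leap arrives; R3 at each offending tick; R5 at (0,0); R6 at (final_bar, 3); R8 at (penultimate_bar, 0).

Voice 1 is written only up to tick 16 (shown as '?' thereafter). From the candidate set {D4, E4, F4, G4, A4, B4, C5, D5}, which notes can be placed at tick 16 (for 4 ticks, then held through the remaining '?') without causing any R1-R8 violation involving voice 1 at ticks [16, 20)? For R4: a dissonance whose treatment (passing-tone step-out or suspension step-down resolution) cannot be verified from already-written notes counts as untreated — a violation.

D4: violates R2
E4: violates R4
F4: legal
G4: violates R4
A4: legal
B4: violates R3
C5: violates R3,R4
D5: violates R3

{A4, F4}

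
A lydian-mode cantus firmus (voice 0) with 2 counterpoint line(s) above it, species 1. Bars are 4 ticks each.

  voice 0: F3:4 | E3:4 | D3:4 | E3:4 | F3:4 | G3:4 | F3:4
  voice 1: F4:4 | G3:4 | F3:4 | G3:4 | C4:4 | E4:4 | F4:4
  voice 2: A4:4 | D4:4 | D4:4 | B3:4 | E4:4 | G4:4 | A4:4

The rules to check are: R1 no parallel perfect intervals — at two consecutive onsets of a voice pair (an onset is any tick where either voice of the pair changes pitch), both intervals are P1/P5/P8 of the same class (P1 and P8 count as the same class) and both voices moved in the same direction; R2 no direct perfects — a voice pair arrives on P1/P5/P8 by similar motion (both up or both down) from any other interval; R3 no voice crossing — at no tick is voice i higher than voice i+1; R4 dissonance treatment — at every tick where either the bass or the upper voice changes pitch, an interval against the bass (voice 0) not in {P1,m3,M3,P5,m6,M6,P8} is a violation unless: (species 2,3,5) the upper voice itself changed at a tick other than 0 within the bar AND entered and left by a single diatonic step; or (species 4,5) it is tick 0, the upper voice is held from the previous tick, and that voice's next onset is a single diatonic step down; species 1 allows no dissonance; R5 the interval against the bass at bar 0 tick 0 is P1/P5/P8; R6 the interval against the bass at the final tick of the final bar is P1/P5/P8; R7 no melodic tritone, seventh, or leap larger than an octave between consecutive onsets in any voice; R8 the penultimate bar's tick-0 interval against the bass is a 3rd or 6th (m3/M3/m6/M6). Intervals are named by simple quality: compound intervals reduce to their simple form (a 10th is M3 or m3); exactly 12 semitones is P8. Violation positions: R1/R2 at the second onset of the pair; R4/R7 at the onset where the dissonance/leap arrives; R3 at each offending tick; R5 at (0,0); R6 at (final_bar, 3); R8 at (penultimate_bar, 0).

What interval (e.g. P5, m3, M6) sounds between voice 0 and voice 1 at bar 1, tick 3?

voice 0=E3 voice 1=G3 -> m3

m3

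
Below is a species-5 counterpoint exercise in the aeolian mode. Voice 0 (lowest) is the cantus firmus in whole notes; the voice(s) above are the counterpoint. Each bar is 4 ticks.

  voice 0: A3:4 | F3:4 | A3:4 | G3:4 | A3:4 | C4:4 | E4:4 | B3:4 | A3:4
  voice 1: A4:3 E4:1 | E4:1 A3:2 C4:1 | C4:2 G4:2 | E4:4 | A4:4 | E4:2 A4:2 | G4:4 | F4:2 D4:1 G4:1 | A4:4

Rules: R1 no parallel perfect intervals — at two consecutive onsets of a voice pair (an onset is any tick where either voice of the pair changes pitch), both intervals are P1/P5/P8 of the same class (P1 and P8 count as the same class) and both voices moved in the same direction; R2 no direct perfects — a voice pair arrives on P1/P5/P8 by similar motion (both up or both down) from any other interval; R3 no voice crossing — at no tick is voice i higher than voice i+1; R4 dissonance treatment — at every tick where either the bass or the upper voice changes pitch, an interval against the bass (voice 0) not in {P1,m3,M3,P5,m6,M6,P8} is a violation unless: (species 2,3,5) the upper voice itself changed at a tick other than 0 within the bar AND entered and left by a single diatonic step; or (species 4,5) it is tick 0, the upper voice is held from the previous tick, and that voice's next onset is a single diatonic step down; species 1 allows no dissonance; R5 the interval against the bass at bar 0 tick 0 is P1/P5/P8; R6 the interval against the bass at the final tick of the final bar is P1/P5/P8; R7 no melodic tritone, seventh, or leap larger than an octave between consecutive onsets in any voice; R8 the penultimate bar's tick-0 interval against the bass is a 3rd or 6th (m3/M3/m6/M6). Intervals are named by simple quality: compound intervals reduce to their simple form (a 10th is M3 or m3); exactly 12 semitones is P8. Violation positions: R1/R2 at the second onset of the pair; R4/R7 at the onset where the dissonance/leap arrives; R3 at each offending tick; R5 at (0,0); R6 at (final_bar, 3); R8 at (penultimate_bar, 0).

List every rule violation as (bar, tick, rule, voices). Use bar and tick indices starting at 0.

bar 0: v0=A3 v1=A4 downbeat P8
bar 1: v0=F3 v1=E4 downbeat M7
bar 2: v0=A3 v1=C4 downbeat m3
bar 3: v0=G3 v1=E4 downbeat M6
bar 4: v0=A3 v1=A4 downbeat P8
bar 5: v0=C4 v1=E4 downbeat M3
bar 6: v0=E4 v1=G4 downbeat m3
bar 7: v0=B3 v1=F4 downbeat TT
bar 8: v0=A3 v1=A4 downbeat P8
  -> R4 @ bar 1 tick 0 v(0, 1): F3/E4 M7 untreated
  -> R4 @ bar 2 tick 2 v(0, 1): A3/G4 m7 untreated
  -> R2 @ bar 4 tick 0 v(0, 1): G3/E4 M6 -> A3/A4 P8 similar
  -> R4 @ bar 7 tick 0 v(0, 1): B3/F4 TT untreated
  -> R8 @ bar 7 tick 0 v(0, 1): penult TT not 3rd/6th

(1, 0, R4, (0, 1))
(2, 2, R4, (0, 1))
(4, 0, R2, (0, 1))
(7, 0, R4, (0, 1))
(7, 0, R8, (0, 1))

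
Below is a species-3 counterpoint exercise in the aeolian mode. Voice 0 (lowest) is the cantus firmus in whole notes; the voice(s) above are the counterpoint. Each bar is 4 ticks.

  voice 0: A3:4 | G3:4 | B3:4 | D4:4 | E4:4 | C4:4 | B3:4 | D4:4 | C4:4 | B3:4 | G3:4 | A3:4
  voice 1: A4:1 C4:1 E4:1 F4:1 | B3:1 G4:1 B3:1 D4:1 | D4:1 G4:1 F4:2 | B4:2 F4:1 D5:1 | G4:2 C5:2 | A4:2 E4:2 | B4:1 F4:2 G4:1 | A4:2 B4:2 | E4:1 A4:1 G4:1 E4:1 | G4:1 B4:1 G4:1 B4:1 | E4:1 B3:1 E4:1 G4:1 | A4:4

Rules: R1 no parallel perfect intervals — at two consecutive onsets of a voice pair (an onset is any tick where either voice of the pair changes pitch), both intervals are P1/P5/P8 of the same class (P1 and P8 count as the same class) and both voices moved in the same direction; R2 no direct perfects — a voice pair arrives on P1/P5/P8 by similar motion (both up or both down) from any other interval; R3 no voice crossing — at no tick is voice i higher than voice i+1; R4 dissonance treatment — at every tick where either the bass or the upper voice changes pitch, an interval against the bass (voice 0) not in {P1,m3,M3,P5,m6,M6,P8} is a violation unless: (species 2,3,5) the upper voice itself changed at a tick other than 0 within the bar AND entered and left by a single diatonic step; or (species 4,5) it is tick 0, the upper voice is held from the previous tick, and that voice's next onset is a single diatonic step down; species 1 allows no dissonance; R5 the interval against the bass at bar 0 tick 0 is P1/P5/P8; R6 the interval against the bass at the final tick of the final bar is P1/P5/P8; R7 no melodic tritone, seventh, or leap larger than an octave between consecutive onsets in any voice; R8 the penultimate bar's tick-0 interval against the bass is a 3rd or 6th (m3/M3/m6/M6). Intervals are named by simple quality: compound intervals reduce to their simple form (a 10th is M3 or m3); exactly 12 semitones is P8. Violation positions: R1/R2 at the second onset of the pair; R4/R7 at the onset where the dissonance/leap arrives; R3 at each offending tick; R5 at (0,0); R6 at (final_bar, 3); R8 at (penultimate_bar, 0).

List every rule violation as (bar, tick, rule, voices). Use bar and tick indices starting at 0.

bar 0: v0=A3 v1=A4 downbeat P8
bar 1: v0=G3 v1=B3 downbeat M3
bar 2: v0=B3 v1=D4 downbeat m3
bar 3: v0=D4 v1=B4 downbeat M6
bar 4: v0=E4 v1=G4 downbeat m3
bar 5: v0=C4 v1=A4 downbeat M6
bar 6: v0=B3 v1=B4 downbeat P8
bar 7: v0=D4 v1=A4 downbeat P5
bar 8: v0=C4 v1=E4 downbeat M3
bar 9: v0=B3 v1=G4 downbeat m6
bar 10: v0=G3 v1=E4 downbeat M6
bar 11: v0=A3 v1=A4 downbeat P8
  -> R7 @ bar 1 tick 0 v(1,): F4->B3 leap 6st
  -> R4 @ bar 2 tick 2 v(0, 1): B3/F4 TT untreated
  -> R7 @ bar 3 tick 0 v(1,): F4->B4 leap 6st
  -> R7 @ bar 3 tick 2 v(1,): B4->F4 leap 6st
  -> R4 @ bar 6 tick 1 v(0, 1): B3/F4 TT untreated
  -> R7 @ bar 6 tick 1 v(1,): B4->F4 leap 6st
  -> R2 @ bar 7 tick 0 v(0, 1): B3/G4 m6 -> D4/A4 P5 similar
  -> R1 @ bar 11 tick 0 v(0, 1): G3/G4 P8 -> A3/A4 P8 similar

(1, 0, R7, (1,))
(2, 2, R4, (0, 1))
(3, 0, R7, (1,))
(3, 2, R7, (1,))
(6, 1, R4, (0, 1))
(6, 1, R7, (1,))
(7, 0, R2, (0, 1))
(11, 0, R1, (0, 1))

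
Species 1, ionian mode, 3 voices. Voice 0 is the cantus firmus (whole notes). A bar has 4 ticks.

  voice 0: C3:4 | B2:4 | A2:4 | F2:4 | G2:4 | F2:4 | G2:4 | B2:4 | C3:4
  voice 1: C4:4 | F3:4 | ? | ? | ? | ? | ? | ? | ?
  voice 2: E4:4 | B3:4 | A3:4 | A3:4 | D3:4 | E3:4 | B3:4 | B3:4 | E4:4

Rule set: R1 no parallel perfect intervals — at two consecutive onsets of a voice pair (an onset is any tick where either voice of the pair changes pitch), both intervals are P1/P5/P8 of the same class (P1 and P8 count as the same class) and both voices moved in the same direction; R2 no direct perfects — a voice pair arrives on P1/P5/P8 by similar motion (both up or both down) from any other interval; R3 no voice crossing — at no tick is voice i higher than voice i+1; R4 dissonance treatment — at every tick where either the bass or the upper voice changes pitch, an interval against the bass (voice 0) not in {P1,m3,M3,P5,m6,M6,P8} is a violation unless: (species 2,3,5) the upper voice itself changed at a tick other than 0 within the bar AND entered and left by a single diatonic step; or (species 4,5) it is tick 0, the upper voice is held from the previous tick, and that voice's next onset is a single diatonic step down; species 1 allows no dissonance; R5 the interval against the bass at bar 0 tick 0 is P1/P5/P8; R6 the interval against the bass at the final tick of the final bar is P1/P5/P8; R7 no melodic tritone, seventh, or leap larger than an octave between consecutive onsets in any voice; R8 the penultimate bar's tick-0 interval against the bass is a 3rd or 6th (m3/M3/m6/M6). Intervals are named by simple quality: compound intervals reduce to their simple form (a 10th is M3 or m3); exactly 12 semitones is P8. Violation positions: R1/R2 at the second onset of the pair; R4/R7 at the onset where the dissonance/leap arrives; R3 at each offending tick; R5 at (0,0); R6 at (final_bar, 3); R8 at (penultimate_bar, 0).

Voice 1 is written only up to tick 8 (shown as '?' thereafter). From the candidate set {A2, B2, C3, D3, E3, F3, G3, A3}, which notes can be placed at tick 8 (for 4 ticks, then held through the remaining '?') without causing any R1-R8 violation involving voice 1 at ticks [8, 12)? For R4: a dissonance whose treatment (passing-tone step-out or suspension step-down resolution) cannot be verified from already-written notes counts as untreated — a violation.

A2: violates R2
B2: violates R4,R7
C3: legal
D3: violates R2,R4
E3: violates R2
F3: legal
G3: violates R4
A3: legal

{A3, C3, F3}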